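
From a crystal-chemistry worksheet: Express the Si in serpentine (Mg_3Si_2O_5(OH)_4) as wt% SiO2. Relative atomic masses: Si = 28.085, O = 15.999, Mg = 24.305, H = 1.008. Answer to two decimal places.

Molar mass of Mg_3Si_2O_5(OH)_4 = 3·24.305 + 2·28.085 + 9·15.999 + 4·1.008 = 277.108 g/mol.
Each formula unit contains 2 Si, equivalent to 2/1 = 2.0000 mol SiO2.
M(SiO2) = 1×28.085 + 2×15.999 = 60.083 g/mol.
Mass of SiO2 per formula unit = 2.0000 × 60.083 = 120.166 g.
SiO2 wt% = 120.166 / 277.108 × 100 = 43.36%.

43.36 wt%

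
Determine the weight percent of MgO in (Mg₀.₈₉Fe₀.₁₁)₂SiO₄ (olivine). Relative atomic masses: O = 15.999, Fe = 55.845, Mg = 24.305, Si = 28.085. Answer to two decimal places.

M((Mg₀.₈₉Fe₀.₁₁)₂SiO₄) = 147.630 g/mol; M(MgO) = 40.304 g/mol.
Moles MgO per formula unit = 1.78 Mg ÷ 1 = 1.7800.
MgO fraction = (1.7800 × 40.304) / 147.630 = 71.741/147.630 = 0.4860.

48.60 wt%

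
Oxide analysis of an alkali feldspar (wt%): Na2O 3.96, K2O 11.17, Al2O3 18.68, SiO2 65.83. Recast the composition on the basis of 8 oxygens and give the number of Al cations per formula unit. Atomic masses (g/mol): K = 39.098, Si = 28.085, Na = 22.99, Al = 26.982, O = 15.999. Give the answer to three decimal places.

1.003 Al apfu

Na2O: 3.96/61.979 = 0.06389 mol → 0.12778 mol Na, 0.06389 mol O.
K2O: 11.17/94.195 = 0.11858 mol → 0.23716 mol K, 0.11858 mol O.
Al2O3: 18.68/101.961 = 0.18321 mol → 0.36642 mol Al, 0.54963 mol O.
SiO2: 65.83/60.083 = 1.09565 mol → 1.09565 mol Si, 2.19130 mol O.
Total oxygen = 2.92340 mol. Normalization factor = 8/2.92340 = 2.73654.
Al per 8 O = 0.36642 × 2.73654 = 1.003.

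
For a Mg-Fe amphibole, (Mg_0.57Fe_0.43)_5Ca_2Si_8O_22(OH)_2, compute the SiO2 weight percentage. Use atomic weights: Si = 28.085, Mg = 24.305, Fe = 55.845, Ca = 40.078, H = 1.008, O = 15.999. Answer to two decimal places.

54.61 wt%

M((Mg_0.57Fe_0.43)_5Ca_2Si_8O_22(OH)_2) = 880.164 g/mol; M(SiO2) = 60.083 g/mol.
Moles SiO2 per formula unit = 8 Si ÷ 1 = 8.0000.
SiO2 fraction = (8.0000 × 60.083) / 880.164 = 480.664/880.164 = 0.5461.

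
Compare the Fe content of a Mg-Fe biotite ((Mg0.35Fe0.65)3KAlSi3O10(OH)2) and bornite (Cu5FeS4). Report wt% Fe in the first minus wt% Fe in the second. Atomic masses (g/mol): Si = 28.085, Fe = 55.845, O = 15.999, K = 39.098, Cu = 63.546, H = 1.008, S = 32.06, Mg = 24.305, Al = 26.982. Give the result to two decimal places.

11.62 percentage points

Fe in (Mg0.35Fe0.65)3KAlSi3O10(OH)2: molar mass 478.757 g/mol; 1.95×55.845 = 108.898 g → 22.75 wt%.
Fe in Cu5FeS4: molar mass 501.815 g/mol; 1×55.845 = 55.845 g → 11.13 wt%.
Difference = 22.75 − 11.13 = 11.62 percentage points.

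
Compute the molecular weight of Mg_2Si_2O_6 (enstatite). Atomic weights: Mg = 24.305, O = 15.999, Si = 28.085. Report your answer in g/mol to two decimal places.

200.77 g/mol

M = 2·24.305 + 2·28.085 + 6·15.999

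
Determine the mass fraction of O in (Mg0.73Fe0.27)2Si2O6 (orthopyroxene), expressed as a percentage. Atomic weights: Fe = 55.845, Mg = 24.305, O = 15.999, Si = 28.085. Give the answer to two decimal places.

Formula mass = 1.46·24.305 + 0.54·55.845 + 2·28.085 + 6·15.999 = 217.806 g/mol, of which 95.994 g is O.
So O makes up 95.994/217.806 = 0.4407 of the mass, i.e. 44.07%.

44.07 weight percent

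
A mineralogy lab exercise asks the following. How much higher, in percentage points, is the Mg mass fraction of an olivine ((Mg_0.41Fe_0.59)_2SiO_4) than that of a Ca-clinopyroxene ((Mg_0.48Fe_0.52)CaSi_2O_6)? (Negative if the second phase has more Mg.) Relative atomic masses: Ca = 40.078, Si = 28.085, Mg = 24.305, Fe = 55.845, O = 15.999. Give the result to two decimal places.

M((Mg_0.41Fe_0.59)_2SiO_4) = 177.908 g/mol, so wt% Mg = 19.930/177.908 × 100 = 11.20%.
M((Mg_0.48Fe_0.52)CaSi_2O_6) = 232.948 g/mol, so wt% Mg = 11.666/232.948 × 100 = 5.01%.
11.20 − 5.01 = 6.19 pp.

6.19 percentage points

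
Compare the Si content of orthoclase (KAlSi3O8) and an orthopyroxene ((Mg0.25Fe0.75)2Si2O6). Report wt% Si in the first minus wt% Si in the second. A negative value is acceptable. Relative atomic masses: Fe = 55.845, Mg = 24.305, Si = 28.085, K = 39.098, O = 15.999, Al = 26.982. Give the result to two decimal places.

M(KAlSi3O8) = 278.327 g/mol, so wt% Si = 84.255/278.327 × 100 = 30.27%.
M((Mg0.25Fe0.75)2Si2O6) = 248.084 g/mol, so wt% Si = 56.170/248.084 × 100 = 22.64%.
30.27 − 22.64 = 7.63 pp.

7.63 percentage points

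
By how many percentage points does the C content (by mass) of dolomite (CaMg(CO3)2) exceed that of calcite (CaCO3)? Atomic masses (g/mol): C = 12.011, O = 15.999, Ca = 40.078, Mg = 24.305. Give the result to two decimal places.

1.03 percentage points

C in CaMg(CO3)2: molar mass 184.399 g/mol; 2×12.011 = 24.022 g → 13.03 wt%.
C in CaCO3: molar mass 100.086 g/mol; 1×12.011 = 12.011 g → 12.00 wt%.
Difference = 13.03 − 12.00 = 1.03 percentage points.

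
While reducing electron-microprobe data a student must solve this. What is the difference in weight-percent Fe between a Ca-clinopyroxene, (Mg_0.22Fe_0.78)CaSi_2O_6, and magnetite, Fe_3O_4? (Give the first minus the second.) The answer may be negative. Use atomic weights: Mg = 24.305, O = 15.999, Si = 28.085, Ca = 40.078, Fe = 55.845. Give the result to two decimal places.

-54.30 percentage points

First mineral: 43.559 g Fe in 241.148 g formula = 18.06 wt% Fe.
Second mineral: 167.535 g Fe in 231.531 g formula = 72.36 wt% Fe.
18.06% − 72.36% gives a difference of -54.30 percentage points.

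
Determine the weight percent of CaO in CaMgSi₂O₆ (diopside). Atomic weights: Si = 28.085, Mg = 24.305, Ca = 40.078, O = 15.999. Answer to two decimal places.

Formula mass = 216.547 g/mol.
1 Ca → 1.0000 mol CaO per formula unit; M(CaO) = 56.077, so CaO mass = 56.077 g.
56.077/216.547 × 100 = 25.90 wt%.

25.90 wt%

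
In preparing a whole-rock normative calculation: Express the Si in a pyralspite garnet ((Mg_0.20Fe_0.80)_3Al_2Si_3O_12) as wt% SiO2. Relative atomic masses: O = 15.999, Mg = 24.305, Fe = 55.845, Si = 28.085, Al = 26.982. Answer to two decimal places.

37.64 wt%

M((Mg_0.20Fe_0.80)_3Al_2Si_3O_12) = 478.818 g/mol; M(SiO2) = 60.083 g/mol.
Moles SiO2 per formula unit = 3 Si ÷ 1 = 3.0000.
SiO2 fraction = (3.0000 × 60.083) / 478.818 = 180.249/478.818 = 0.3764.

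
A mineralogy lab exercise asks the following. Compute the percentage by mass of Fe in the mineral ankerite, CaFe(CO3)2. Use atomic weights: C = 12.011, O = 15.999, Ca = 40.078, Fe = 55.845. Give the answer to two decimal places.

25.86 weight percent

M(CaFe(CO3)2) = 215.939 g/mol.
Fe contributes 1 × 55.845 = 55.845 g per mole.
55.845/215.939 = 0.2586 → 25.86%.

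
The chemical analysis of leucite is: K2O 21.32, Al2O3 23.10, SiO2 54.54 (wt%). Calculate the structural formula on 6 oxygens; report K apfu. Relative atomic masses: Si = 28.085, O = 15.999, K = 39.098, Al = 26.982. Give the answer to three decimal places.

0.998 K apfu

K2O: 21.32/94.195 = 0.22634 mol → 0.45268 mol K, 0.22634 mol O.
Al2O3: 23.10/101.961 = 0.22656 mol → 0.45312 mol Al, 0.67968 mol O.
SiO2: 54.54/60.083 = 0.90774 mol → 0.90774 mol Si, 1.81548 mol O.
Total oxygen = 2.72150 mol. Normalization factor = 6/2.72150 = 2.20467.
K per 6 O = 0.45268 × 2.20467 = 0.998.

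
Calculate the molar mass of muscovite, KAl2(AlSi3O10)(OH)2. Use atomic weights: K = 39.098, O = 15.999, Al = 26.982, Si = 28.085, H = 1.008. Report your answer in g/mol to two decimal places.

K: 1 × 39.098 = 39.0980
Al: 3 × 26.982 = 80.9460
Si: 3 × 28.085 = 84.2550
O: 12 × 15.999 = 191.9880
H: 2 × 1.008 = 2.0160
Summing the contributions gives the formula mass.

398.30 g/mol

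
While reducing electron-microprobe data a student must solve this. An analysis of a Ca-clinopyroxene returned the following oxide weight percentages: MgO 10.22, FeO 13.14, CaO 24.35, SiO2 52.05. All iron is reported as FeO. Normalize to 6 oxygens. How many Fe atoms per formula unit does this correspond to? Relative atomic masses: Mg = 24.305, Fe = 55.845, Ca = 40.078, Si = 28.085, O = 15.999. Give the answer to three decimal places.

0.422 Fe apfu

MgO: 10.22/40.304 = 0.25357 mol → 0.25357 mol Mg, 0.25357 mol O.
FeO: 13.14/71.844 = 0.18290 mol → 0.18290 mol Fe, 0.18290 mol O.
CaO: 24.35/56.077 = 0.43422 mol → 0.43422 mol Ca, 0.43422 mol O.
SiO2: 52.05/60.083 = 0.86630 mol → 0.86630 mol Si, 1.73260 mol O.
Total oxygen = 2.60329 mol. Normalization factor = 6/2.60329 = 2.30478.
Fe per 6 O = 0.18290 × 2.30478 = 0.422.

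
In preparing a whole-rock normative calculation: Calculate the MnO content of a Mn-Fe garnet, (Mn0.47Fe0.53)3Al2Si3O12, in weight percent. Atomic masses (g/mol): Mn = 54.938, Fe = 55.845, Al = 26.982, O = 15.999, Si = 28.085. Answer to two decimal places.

M((Mn0.47Fe0.53)3Al2Si3O12) = 496.463 g/mol; M(MnO) = 70.937 g/mol.
Moles MnO per formula unit = 1.41 Mn ÷ 1 = 1.4100.
MnO fraction = (1.4100 × 70.937) / 496.463 = 100.021/496.463 = 0.2015.

20.15 wt%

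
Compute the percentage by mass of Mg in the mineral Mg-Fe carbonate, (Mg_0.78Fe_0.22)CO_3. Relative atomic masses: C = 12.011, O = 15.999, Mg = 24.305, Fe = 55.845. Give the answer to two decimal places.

Molar mass of (Mg_0.78Fe_0.22)CO_3: 0.78×24.305 + 0.22×55.845 + 1×12.011 + 3×15.999 = 91.252 g/mol.
Mass of Mg per formula unit: 0.78 × 24.305 = 18.958 g.
Weight fraction Mg = 18.958 / 91.252 = 0.2078.

20.78 wt%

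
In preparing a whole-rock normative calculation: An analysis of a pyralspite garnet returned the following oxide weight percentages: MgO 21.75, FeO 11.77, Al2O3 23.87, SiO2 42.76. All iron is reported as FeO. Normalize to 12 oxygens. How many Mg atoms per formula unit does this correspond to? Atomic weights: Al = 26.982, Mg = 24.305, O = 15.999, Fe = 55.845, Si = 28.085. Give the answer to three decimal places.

2.289 Mg apfu

MgO (M=40.304): mol = 0.53965; Mg = 0.53965, O = 0.53965.
FeO (M=71.844): mol = 0.16383; Fe = 0.16383, O = 0.16383.
Al2O3 (M=101.961): mol = 0.23411; Al = 0.46822, O = 0.70233.
SiO2 (M=60.083): mol = 0.71168; Si = 0.71168, O = 1.42336.
ΣO = 2.82917; factor = 12/ΣO = 4.24153.
Mg apfu = 0.53965 × 4.24153 = 2.289.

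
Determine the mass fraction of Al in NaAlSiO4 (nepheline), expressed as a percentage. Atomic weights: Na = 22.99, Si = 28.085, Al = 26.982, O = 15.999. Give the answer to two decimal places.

Formula mass = 1·22.99 + 1·26.982 + 1·28.085 + 4·15.999 = 142.053 g/mol, of which 26.982 g is Al.
So Al makes up 26.982/142.053 = 0.1899 of the mass, i.e. 18.99%.

18.99 wt%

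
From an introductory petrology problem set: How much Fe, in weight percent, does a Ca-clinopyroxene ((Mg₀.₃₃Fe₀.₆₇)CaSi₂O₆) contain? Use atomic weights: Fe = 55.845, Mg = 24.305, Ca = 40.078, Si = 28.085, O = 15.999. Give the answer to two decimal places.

M((Mg₀.₃₃Fe₀.₆₇)CaSi₂O₆) = 237.679 g/mol.
Fe contributes 0.67 × 55.845 = 37.416 g per mole.
37.416/237.679 = 0.1574 → 15.74%.

15.74 weight percent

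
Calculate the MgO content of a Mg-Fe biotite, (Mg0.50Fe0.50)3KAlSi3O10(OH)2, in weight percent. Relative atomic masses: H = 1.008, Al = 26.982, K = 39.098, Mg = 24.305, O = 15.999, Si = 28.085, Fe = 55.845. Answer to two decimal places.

13.01 wt%

Molar mass of (Mg0.50Fe0.50)3KAlSi3O10(OH)2 = 1.50×24.305 + 1.50×55.845 + 1×39.098 + 1×26.982 + 3×28.085 + 12×15.999 + 2×1.008 = 464.564 g/mol.
Each formula unit contains 1.50 Mg, equivalent to 1.50/1 = 1.5000 mol MgO.
M(MgO) = 1×24.305 + 1×15.999 = 40.304 g/mol.
Mass of MgO per formula unit = 1.5000 × 40.304 = 60.456 g.
MgO wt% = 60.456 / 464.564 × 100 = 13.01%.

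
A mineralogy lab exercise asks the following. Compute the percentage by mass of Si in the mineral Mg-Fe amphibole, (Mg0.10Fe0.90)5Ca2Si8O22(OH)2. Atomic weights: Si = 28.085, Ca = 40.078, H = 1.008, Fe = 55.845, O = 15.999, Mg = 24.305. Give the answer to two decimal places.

Molar mass of (Mg0.10Fe0.90)5Ca2Si8O22(OH)2: 0.50*24.305 + 4.50*55.845 + 2*40.078 + 8*28.085 + 24*15.999 + 2*1.008 = 954.283 g/mol.
Mass of Si per formula unit: 8 × 28.085 = 224.680 g.
Weight fraction Si = 224.680 / 954.283 = 0.2354.

23.54 wt%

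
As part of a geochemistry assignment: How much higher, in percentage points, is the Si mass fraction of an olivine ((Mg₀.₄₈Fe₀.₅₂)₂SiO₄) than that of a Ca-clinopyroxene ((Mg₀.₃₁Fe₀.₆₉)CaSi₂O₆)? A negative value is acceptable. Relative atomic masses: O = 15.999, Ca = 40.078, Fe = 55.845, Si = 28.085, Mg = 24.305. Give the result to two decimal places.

Si in (Mg₀.₄₈Fe₀.₅₂)₂SiO₄: molar mass 173.493 g/mol; 1×28.085 = 28.085 g → 16.19 wt%.
Si in (Mg₀.₃₁Fe₀.₆₉)CaSi₂O₆: molar mass 238.310 g/mol; 2×28.085 = 56.170 g → 23.57 wt%.
Difference = 16.19 − 23.57 = -7.38 percentage points.

-7.38 percentage points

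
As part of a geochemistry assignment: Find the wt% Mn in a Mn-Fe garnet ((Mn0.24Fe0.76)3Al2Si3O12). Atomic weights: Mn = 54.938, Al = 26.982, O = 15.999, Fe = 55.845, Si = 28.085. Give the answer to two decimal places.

Formula mass = 0.72*54.938 + 2.28*55.845 + 2*26.982 + 3*28.085 + 12*15.999 = 497.089 g/mol, of which 39.555 g is Mn.
So Mn makes up 39.555/497.089 = 0.0796 of the mass, i.e. 7.96%.

7.96 weight percent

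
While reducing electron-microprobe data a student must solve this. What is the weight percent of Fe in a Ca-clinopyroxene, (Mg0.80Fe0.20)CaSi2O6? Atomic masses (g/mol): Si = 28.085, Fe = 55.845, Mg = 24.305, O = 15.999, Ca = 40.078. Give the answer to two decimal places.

M((Mg0.80Fe0.20)CaSi2O6) = 222.855 g/mol.
Fe contributes 0.20 × 55.845 = 11.169 g per mole.
11.169/222.855 = 0.0501 → 5.01%.

5.01 weight percent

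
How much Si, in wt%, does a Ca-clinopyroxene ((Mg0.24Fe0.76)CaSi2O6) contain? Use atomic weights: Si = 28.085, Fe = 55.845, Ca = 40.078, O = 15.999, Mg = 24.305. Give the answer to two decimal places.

23.35 wt%

Molar mass of (Mg0.24Fe0.76)CaSi2O6: 0.24·24.305 + 0.76·55.845 + 1·40.078 + 2·28.085 + 6·15.999 = 240.517 g/mol.
Mass of Si per formula unit: 2 × 28.085 = 56.170 g.
Weight fraction Si = 56.170 / 240.517 = 0.2335.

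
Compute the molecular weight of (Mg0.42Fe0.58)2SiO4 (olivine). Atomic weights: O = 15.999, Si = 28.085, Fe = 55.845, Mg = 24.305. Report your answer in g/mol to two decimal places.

177.28 g/mol

M = 0.84*24.305 + 1.16*55.845 + 1*28.085 + 4*15.999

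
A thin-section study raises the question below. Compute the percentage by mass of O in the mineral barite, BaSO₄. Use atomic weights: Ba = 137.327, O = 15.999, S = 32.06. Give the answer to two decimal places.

27.42 wt%

Molar mass of BaSO₄: 1×137.327 + 1×32.06 + 4×15.999 = 233.383 g/mol.
Mass of O per formula unit: 4 × 15.999 = 63.996 g.
Weight fraction O = 63.996 / 233.383 = 0.2742.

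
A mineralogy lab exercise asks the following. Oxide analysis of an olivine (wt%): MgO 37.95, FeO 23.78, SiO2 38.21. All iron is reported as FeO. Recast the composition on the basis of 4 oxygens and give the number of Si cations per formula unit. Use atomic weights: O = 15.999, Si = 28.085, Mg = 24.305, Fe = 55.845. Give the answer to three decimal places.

1.000 Si apfu

MgO: 37.95/40.304 = 0.94159 mol → 0.94159 mol Mg, 0.94159 mol O.
FeO: 23.78/71.844 = 0.33099 mol → 0.33099 mol Fe, 0.33099 mol O.
SiO2: 38.21/60.083 = 0.63595 mol → 0.63595 mol Si, 1.27190 mol O.
Total oxygen = 2.54448 mol. Normalization factor = 4/2.54448 = 1.57203.
Si per 4 O = 0.63595 × 1.57203 = 1.000.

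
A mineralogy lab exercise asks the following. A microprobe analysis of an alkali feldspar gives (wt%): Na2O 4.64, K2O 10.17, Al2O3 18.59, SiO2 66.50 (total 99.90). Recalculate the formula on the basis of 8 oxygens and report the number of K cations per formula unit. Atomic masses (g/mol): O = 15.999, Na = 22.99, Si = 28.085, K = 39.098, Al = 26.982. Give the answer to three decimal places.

4.64 wt% Na2O ÷ 61.979 g/mol = 0.07486 mol, giving 0.14972 Na and 0.07486 O.
10.17 wt% K2O ÷ 94.195 g/mol = 0.10797 mol, giving 0.21594 K and 0.10797 O.
18.59 wt% Al2O3 ÷ 101.961 g/mol = 0.18232 mol, giving 0.36464 Al and 0.54696 O.
66.50 wt% SiO2 ÷ 60.083 g/mol = 1.10680 mol, giving 1.10680 Si and 2.21360 O.
Oxygen sums to 2.94339; scaling by 8/2.94339 = 2.71795 puts the formula on 8 O.
K: 0.21594 × 2.71795 = 0.587 atoms per formula unit.

0.587 K apfu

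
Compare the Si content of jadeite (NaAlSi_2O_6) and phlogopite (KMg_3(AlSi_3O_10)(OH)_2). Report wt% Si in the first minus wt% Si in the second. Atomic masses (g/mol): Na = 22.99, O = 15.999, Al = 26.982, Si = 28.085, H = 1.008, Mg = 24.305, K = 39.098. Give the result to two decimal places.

7.60 percentage points

M(NaAlSi_2O_6) = 202.136 g/mol, so wt% Si = 56.170/202.136 × 100 = 27.79%.
M(KMg_3(AlSi_3O_10)(OH)_2) = 417.254 g/mol, so wt% Si = 84.255/417.254 × 100 = 20.19%.
27.79 − 20.19 = 7.60 pp.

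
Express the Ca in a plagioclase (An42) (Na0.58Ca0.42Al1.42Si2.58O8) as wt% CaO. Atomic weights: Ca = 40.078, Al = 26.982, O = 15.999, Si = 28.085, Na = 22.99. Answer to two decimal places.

Formula mass = 268.933 g/mol.
0.42 Ca → 0.4200 mol CaO per formula unit; M(CaO) = 56.077, so CaO mass = 23.552 g.
23.552/268.933 × 100 = 8.76 wt%.

8.76 wt%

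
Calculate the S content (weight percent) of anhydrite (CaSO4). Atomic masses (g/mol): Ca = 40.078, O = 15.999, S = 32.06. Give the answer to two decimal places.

Molar mass of CaSO4: 1×40.078 + 1×32.06 + 4×15.999 = 136.134 g/mol.
Mass of S per formula unit: 1 × 32.06 = 32.060 g.
Weight fraction S = 32.060 / 136.134 = 0.2355.

23.55 weight percent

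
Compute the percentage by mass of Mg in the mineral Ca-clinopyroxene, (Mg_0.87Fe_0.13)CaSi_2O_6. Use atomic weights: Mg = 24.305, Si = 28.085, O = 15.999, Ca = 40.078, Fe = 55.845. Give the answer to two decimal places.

M((Mg_0.87Fe_0.13)CaSi_2O_6) = 220.647 g/mol.
Mg contributes 0.87 × 24.305 = 21.145 g per mole.
21.145/220.647 = 0.0958 → 9.58%.

9.58 weight percent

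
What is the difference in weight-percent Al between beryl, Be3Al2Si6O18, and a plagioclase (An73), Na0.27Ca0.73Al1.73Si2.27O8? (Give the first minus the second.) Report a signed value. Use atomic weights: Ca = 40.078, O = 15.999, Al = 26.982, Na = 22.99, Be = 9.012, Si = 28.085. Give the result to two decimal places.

Al in Be3Al2Si6O18: molar mass 537.492 g/mol; 2×26.982 = 53.964 g → 10.04 wt%.
Al in Na0.27Ca0.73Al1.73Si2.27O8: molar mass 273.888 g/mol; 1.73×26.982 = 46.679 g → 17.04 wt%.
Difference = 10.04 − 17.04 = -7.00 percentage points.

-7.00 percentage points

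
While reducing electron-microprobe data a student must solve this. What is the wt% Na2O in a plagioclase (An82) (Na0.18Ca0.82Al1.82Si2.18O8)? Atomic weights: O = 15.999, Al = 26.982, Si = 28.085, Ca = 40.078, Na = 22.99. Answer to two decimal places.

Molar mass of Na0.18Ca0.82Al1.82Si2.18O8 = 0.18·22.99 + 0.82·40.078 + 1.82·26.982 + 2.18·28.085 + 8·15.999 = 275.327 g/mol.
Each formula unit contains 0.18 Na, equivalent to 0.18/2 = 0.0900 mol Na2O.
M(Na2O) = 2×22.99 + 1×15.999 = 61.979 g/mol.
Mass of Na2O per formula unit = 0.0900 × 61.979 = 5.578 g.
Na2O wt% = 5.578 / 275.327 × 100 = 2.03%.

2.03 wt%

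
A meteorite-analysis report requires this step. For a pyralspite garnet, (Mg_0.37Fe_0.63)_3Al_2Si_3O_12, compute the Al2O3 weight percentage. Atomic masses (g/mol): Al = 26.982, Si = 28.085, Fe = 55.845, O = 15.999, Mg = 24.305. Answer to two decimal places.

M((Mg_0.37Fe_0.63)_3Al_2Si_3O_12) = 462.733 g/mol; M(Al2O3) = 101.961 g/mol.
Moles Al2O3 per formula unit = 2 Al ÷ 2 = 1.0000.
Al2O3 fraction = (1.0000 × 101.961) / 462.733 = 101.961/462.733 = 0.2203.

22.03 wt%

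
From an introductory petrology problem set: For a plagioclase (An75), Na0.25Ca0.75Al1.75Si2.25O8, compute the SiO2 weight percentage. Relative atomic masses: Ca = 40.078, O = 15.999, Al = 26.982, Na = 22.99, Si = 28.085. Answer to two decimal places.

M(Na0.25Ca0.75Al1.75Si2.25O8) = 274.208 g/mol; M(SiO2) = 60.083 g/mol.
Moles SiO2 per formula unit = 2.25 Si ÷ 1 = 2.2500.
SiO2 fraction = (2.2500 × 60.083) / 274.208 = 135.187/274.208 = 0.4930.

49.30 wt%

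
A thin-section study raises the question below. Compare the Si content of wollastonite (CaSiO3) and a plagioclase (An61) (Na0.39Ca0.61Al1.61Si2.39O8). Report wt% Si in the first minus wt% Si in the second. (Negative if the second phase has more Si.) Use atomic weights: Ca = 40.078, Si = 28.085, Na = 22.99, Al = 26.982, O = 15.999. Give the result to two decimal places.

-0.50 percentage points

Si in CaSiO3: molar mass 116.160 g/mol; 1×28.085 = 28.085 g → 24.18 wt%.
Si in Na0.39Ca0.61Al1.61Si2.39O8: molar mass 271.970 g/mol; 2.39×28.085 = 67.123 g → 24.68 wt%.
Difference = 24.18 − 24.68 = -0.50 percentage points.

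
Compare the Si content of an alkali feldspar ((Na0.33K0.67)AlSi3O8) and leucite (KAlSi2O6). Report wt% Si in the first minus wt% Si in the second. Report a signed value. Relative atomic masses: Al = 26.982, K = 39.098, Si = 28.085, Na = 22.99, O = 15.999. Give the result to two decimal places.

M((Na0.33K0.67)AlSi3O8) = 273.011 g/mol, so wt% Si = 84.255/273.011 × 100 = 30.86%.
M(KAlSi2O6) = 218.244 g/mol, so wt% Si = 56.170/218.244 × 100 = 25.74%.
30.86 − 25.74 = 5.12 pp.

5.12 percentage points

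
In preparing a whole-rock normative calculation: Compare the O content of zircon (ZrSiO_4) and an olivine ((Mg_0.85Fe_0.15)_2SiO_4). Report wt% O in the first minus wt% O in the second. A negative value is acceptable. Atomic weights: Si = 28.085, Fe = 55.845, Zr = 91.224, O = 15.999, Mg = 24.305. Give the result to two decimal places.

First mineral: 63.996 g O in 183.305 g formula = 34.91 wt% O.
Second mineral: 63.996 g O in 150.153 g formula = 42.62 wt% O.
34.91% − 42.62% gives a difference of -7.71 percentage points.

-7.71 percentage points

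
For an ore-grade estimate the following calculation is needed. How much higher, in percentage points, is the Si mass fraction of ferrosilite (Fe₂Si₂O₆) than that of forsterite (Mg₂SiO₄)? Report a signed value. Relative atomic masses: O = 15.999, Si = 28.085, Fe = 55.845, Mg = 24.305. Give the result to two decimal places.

M(Fe₂Si₂O₆) = 263.854 g/mol, so wt% Si = 56.170/263.854 × 100 = 21.29%.
M(Mg₂SiO₄) = 140.691 g/mol, so wt% Si = 28.085/140.691 × 100 = 19.96%.
21.29 − 19.96 = 1.33 pp.

1.33 percentage points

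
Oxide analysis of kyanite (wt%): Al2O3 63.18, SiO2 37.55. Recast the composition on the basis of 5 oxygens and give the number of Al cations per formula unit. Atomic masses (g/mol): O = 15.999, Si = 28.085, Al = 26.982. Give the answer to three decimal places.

1.993 Al apfu

Al2O3 (M=101.961): mol = 0.61965; Al = 1.23930, O = 1.85895.
SiO2 (M=60.083): mol = 0.62497; Si = 0.62497, O = 1.24994.
ΣO = 3.10889; factor = 5/ΣO = 1.60829.
Al apfu = 1.23930 × 1.60829 = 1.993.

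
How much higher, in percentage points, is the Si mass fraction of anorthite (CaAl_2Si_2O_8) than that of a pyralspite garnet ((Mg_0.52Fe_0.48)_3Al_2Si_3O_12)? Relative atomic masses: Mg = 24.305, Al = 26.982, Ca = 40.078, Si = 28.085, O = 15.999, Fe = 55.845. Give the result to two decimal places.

Si in CaAl_2Si_2O_8: molar mass 278.204 g/mol; 2×28.085 = 56.170 g → 20.19 wt%.
Si in (Mg_0.52Fe_0.48)_3Al_2Si_3O_12: molar mass 448.540 g/mol; 3×28.085 = 84.255 g → 18.78 wt%.
Difference = 20.19 − 18.78 = 1.41 percentage points.

1.41 percentage points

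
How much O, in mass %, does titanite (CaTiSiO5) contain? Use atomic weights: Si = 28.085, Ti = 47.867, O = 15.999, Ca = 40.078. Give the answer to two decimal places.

40.81 mass %

Molar mass of CaTiSiO5: 1*40.078 + 1*47.867 + 1*28.085 + 5*15.999 = 196.025 g/mol.
Mass of O per formula unit: 5 × 15.999 = 79.995 g.
Weight fraction O = 79.995 / 196.025 = 0.4081.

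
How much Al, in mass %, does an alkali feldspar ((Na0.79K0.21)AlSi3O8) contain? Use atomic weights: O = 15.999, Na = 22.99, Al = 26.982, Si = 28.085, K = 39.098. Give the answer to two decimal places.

10.16 mass %

Molar mass of (Na0.79K0.21)AlSi3O8: 0.79·22.99 + 0.21·39.098 + 1·26.982 + 3·28.085 + 8·15.999 = 265.602 g/mol.
Mass of Al per formula unit: 1 × 26.982 = 26.982 g.
Weight fraction Al = 26.982 / 265.602 = 0.1016.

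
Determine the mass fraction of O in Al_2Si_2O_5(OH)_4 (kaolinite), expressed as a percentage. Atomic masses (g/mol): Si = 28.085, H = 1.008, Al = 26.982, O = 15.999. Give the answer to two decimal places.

55.78 weight percent

Formula mass = 2*26.982 + 2*28.085 + 9*15.999 + 4*1.008 = 258.157 g/mol, of which 143.991 g is O.
So O makes up 143.991/258.157 = 0.5578 of the mass, i.e. 55.78%.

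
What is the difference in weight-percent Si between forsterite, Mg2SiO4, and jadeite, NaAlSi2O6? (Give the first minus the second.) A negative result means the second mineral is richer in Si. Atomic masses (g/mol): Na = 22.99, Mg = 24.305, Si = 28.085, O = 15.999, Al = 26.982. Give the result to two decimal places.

-7.83 percentage points

Si in Mg2SiO4: molar mass 140.691 g/mol; 1×28.085 = 28.085 g → 19.96 wt%.
Si in NaAlSi2O6: molar mass 202.136 g/mol; 2×28.085 = 56.170 g → 27.79 wt%.
Difference = 19.96 − 27.79 = -7.83 percentage points.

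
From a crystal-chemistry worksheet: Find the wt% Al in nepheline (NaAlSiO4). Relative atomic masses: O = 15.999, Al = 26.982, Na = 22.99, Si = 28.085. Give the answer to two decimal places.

18.99 wt%

Formula mass = 1*22.99 + 1*26.982 + 1*28.085 + 4*15.999 = 142.053 g/mol, of which 26.982 g is Al.
So Al makes up 26.982/142.053 = 0.1899 of the mass, i.e. 18.99%.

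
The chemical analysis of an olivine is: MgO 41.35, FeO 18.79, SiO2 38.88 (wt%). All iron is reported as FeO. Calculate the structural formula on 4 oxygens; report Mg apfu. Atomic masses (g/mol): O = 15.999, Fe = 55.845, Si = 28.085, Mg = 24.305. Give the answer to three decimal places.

1.590 Mg apfu

41.35 wt% MgO ÷ 40.304 g/mol = 1.02595 mol, giving 1.02595 Mg and 1.02595 O.
18.79 wt% FeO ÷ 71.844 g/mol = 0.26154 mol, giving 0.26154 Fe and 0.26154 O.
38.88 wt% SiO2 ÷ 60.083 g/mol = 0.64710 mol, giving 0.64710 Si and 1.29420 O.
Oxygen sums to 2.58169; scaling by 4/2.58169 = 1.54937 puts the formula on 4 O.
Mg: 1.02595 × 1.54937 = 1.590 atoms per formula unit.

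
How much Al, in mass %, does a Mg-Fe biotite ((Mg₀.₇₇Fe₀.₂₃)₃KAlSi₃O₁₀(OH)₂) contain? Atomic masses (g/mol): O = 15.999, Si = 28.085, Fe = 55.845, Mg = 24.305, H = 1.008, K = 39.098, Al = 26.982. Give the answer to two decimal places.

6.15 mass %

Molar mass of (Mg₀.₇₇Fe₀.₂₃)₃KAlSi₃O₁₀(OH)₂: 2.31*24.305 + 0.69*55.845 + 1*39.098 + 1*26.982 + 3*28.085 + 12*15.999 + 2*1.008 = 439.017 g/mol.
Mass of Al per formula unit: 1 × 26.982 = 26.982 g.
Weight fraction Al = 26.982 / 439.017 = 0.0615.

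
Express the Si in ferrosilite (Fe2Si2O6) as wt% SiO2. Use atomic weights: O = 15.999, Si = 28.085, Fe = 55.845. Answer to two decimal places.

M(Fe2Si2O6) = 263.854 g/mol; M(SiO2) = 60.083 g/mol.
Moles SiO2 per formula unit = 2 Si ÷ 1 = 2.0000.
SiO2 fraction = (2.0000 × 60.083) / 263.854 = 120.166/263.854 = 0.4554.

45.54 wt%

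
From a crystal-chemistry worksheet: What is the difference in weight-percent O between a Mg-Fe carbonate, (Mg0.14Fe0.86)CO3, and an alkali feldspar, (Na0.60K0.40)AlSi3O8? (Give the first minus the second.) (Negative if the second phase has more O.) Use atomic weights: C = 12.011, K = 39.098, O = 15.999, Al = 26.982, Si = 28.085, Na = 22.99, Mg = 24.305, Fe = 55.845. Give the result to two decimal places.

First mineral: 47.997 g O in 111.437 g formula = 43.07 wt% O.
Second mineral: 127.992 g O in 268.662 g formula = 47.64 wt% O.
43.07% − 47.64% gives a difference of -4.57 percentage points.

-4.57 percentage points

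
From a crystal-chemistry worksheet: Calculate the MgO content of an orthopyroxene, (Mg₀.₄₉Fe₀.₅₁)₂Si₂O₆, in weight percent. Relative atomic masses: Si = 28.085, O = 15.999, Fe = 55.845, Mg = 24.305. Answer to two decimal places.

Molar mass of (Mg₀.₄₉Fe₀.₅₁)₂Si₂O₆ = 0.98*24.305 + 1.02*55.845 + 2*28.085 + 6*15.999 = 232.945 g/mol.
Each formula unit contains 0.98 Mg, equivalent to 0.98/1 = 0.9800 mol MgO.
M(MgO) = 1×24.305 + 1×15.999 = 40.304 g/mol.
Mass of MgO per formula unit = 0.9800 × 40.304 = 39.498 g.
MgO wt% = 39.498 / 232.945 × 100 = 16.96%.

16.96 wt%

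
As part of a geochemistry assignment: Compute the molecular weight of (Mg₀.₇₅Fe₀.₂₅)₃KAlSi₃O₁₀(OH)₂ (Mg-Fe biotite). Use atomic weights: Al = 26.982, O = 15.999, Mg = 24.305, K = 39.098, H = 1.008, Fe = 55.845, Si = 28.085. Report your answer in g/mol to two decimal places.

M = 2.25·24.305 + 0.75·55.845 + 1·39.098 + 1·26.982 + 3·28.085 + 12·15.999 + 2·1.008

440.91 g/mol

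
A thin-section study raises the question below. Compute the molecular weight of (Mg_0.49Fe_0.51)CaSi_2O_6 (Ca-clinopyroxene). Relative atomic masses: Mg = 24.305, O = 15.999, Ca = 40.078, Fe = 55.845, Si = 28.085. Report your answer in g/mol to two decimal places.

M = 0.49(24.305) + 0.51(55.845) + 1(40.078) + 2(28.085) + 6(15.999)

232.63 g/mol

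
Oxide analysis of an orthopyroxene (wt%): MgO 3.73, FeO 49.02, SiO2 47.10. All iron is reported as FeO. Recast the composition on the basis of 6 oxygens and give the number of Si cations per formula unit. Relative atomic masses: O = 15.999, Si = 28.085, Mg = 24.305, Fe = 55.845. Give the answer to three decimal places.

2.008 Si apfu

3.73 wt% MgO ÷ 40.304 g/mol = 0.09255 mol, giving 0.09255 Mg and 0.09255 O.
49.02 wt% FeO ÷ 71.844 g/mol = 0.68231 mol, giving 0.68231 Fe and 0.68231 O.
47.10 wt% SiO2 ÷ 60.083 g/mol = 0.78392 mol, giving 0.78392 Si and 1.56784 O.
Oxygen sums to 2.34270; scaling by 6/2.34270 = 2.56115 puts the formula on 6 O.
Si: 0.78392 × 2.56115 = 2.008 atoms per formula unit.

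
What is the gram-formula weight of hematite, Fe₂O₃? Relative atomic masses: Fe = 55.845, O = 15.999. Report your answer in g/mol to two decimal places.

The formula mass is the sum 2*55.845 + 3*15.999.

159.69 g/mol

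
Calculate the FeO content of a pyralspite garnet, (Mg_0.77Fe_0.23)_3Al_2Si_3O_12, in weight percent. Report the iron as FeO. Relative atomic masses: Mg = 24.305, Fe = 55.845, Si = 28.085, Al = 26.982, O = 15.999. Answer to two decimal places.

11.67 wt%

M((Mg_0.77Fe_0.23)_3Al_2Si_3O_12) = 424.885 g/mol; M(FeO) = 71.844 g/mol.
Moles FeO per formula unit = 0.69 Fe ÷ 1 = 0.6900.
FeO fraction = (0.6900 × 71.844) / 424.885 = 49.572/424.885 = 0.1167.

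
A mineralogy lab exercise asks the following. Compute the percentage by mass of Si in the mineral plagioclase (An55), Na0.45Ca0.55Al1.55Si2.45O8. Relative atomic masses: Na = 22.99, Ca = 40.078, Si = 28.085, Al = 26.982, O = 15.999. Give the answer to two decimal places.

25.39 wt%

M(Na0.45Ca0.55Al1.55Si2.45O8) = 271.011 g/mol.
Si contributes 2.45 × 28.085 = 68.808 g per mole.
68.808/271.011 = 0.2539 → 25.39%.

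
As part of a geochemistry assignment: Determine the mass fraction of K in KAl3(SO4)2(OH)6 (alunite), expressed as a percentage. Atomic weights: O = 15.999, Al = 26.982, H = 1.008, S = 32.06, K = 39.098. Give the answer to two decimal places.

Molar mass of KAl3(SO4)2(OH)6: 1*39.098 + 3*26.982 + 2*32.06 + 14*15.999 + 6*1.008 = 414.198 g/mol.
Mass of K per formula unit: 1 × 39.098 = 39.098 g.
Weight fraction K = 39.098 / 414.198 = 0.0944.

9.44 mass %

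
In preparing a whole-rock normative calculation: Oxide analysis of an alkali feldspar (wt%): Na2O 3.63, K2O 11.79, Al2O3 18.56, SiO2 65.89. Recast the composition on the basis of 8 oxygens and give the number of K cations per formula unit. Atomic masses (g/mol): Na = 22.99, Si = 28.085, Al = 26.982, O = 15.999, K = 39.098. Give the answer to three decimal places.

3.63 wt% Na2O ÷ 61.979 g/mol = 0.05857 mol, giving 0.11714 Na and 0.05857 O.
11.79 wt% K2O ÷ 94.195 g/mol = 0.12517 mol, giving 0.25034 K and 0.12517 O.
18.56 wt% Al2O3 ÷ 101.961 g/mol = 0.18203 mol, giving 0.36406 Al and 0.54609 O.
65.89 wt% SiO2 ÷ 60.083 g/mol = 1.09665 mol, giving 1.09665 Si and 2.19330 O.
Oxygen sums to 2.92313; scaling by 8/2.92313 = 2.73679 puts the formula on 8 O.
K: 0.25034 × 2.73679 = 0.685 atoms per formula unit.

0.685 K apfu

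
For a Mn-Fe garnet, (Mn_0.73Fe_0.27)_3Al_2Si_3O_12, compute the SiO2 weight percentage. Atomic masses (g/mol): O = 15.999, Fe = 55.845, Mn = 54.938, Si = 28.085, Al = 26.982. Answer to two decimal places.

Formula mass = 495.756 g/mol.
3 Si → 3.0000 mol SiO2 per formula unit; M(SiO2) = 60.083, so SiO2 mass = 180.249 g.
180.249/495.756 × 100 = 36.36 wt%.

36.36 wt%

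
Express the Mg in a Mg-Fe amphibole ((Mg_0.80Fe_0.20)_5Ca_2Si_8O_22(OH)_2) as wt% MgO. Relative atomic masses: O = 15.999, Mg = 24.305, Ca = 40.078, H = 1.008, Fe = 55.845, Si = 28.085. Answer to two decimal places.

M((Mg_0.80Fe_0.20)_5Ca_2Si_8O_22(OH)_2) = 843.893 g/mol; M(MgO) = 40.304 g/mol.
Moles MgO per formula unit = 4 Mg ÷ 1 = 4.0000.
MgO fraction = (4.0000 × 40.304) / 843.893 = 161.216/843.893 = 0.1910.

19.10 wt%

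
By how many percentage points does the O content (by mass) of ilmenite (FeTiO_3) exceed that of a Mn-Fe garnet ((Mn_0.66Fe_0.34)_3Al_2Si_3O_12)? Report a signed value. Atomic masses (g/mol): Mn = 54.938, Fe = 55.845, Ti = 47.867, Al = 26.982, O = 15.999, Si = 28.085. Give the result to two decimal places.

-7.07 percentage points

M(FeTiO_3) = 151.709 g/mol, so wt% O = 47.997/151.709 × 100 = 31.64%.
M((Mn_0.66Fe_0.34)_3Al_2Si_3O_12) = 495.946 g/mol, so wt% O = 191.988/495.946 × 100 = 38.71%.
31.64 − 38.71 = -7.07 pp.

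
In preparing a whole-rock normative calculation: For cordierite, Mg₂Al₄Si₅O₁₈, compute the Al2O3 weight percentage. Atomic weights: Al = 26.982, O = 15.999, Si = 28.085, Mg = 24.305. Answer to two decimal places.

Formula mass = 584.945 g/mol.
4 Al → 2.0000 mol Al2O3 per formula unit; M(Al2O3) = 101.961, so Al2O3 mass = 203.922 g.
203.922/584.945 × 100 = 34.86 wt%.

34.86 wt%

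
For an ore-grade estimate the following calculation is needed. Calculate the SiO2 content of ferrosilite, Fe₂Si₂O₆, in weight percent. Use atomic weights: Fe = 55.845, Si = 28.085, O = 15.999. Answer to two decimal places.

45.54 wt%

Molar mass of Fe₂Si₂O₆ = 2*55.845 + 2*28.085 + 6*15.999 = 263.854 g/mol.
Each formula unit contains 2 Si, equivalent to 2/1 = 2.0000 mol SiO2.
M(SiO2) = 1×28.085 + 2×15.999 = 60.083 g/mol.
Mass of SiO2 per formula unit = 2.0000 × 60.083 = 120.166 g.
SiO2 wt% = 120.166 / 263.854 × 100 = 45.54%.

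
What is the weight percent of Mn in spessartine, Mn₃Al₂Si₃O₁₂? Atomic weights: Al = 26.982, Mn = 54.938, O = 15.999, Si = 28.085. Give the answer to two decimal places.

Molar mass of Mn₃Al₂Si₃O₁₂: 3*54.938 + 2*26.982 + 3*28.085 + 12*15.999 = 495.021 g/mol.
Mass of Mn per formula unit: 3 × 54.938 = 164.814 g.
Weight fraction Mn = 164.814 / 495.021 = 0.3329.

33.29 weight percent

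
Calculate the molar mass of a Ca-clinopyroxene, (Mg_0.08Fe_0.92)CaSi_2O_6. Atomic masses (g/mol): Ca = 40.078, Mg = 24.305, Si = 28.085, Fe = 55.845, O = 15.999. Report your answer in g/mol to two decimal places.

245.56 g/mol

Mg: 0.08 × 24.305 = 1.9444
Fe: 0.92 × 55.845 = 51.3774
Ca: 1 × 40.078 = 40.0780
Si: 2 × 28.085 = 56.1700
O: 6 × 15.999 = 95.9940
Summing the contributions gives the formula mass.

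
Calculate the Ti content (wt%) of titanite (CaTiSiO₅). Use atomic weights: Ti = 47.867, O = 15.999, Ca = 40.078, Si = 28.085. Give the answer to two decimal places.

24.42 wt%

Formula mass = 1*40.078 + 1*47.867 + 1*28.085 + 5*15.999 = 196.025 g/mol, of which 47.867 g is Ti.
So Ti makes up 47.867/196.025 = 0.2442 of the mass, i.e. 24.42%.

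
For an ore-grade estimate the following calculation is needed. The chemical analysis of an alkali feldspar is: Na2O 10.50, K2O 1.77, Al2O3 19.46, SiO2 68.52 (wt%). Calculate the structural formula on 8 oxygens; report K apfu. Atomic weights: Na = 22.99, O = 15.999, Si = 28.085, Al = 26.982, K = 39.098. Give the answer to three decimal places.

0.099 K apfu

Na2O (M=61.979): mol = 0.16941; Na = 0.33882, O = 0.16941.
K2O (M=94.195): mol = 0.01879; K = 0.03758, O = 0.01879.
Al2O3 (M=101.961): mol = 0.19086; Al = 0.38172, O = 0.57258.
SiO2 (M=60.083): mol = 1.14042; Si = 1.14042, O = 2.28084.
ΣO = 3.04162; factor = 8/ΣO = 2.63018.
K apfu = 0.03758 × 2.63018 = 0.099.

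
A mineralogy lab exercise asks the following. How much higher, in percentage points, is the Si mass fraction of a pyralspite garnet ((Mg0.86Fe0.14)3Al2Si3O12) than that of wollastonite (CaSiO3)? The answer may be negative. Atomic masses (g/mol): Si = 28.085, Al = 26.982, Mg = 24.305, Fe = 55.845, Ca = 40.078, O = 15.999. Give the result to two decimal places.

-3.94 percentage points

Si in (Mg0.86Fe0.14)3Al2Si3O12: molar mass 416.369 g/mol; 3×28.085 = 84.255 g → 20.24 wt%.
Si in CaSiO3: molar mass 116.160 g/mol; 1×28.085 = 28.085 g → 24.18 wt%.
Difference = 20.24 − 24.18 = -3.94 percentage points.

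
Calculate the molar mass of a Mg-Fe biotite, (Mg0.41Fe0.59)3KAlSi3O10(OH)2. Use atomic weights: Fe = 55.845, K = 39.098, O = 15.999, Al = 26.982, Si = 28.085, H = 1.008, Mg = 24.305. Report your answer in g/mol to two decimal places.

M = 1.23(24.305) + 1.77(55.845) + 1(39.098) + 1(26.982) + 3(28.085) + 12(15.999) + 2(1.008)

473.08 g/mol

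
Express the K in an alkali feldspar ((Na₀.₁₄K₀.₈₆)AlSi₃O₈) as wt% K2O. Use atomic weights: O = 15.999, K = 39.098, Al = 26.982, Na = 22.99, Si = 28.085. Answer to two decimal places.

Formula mass = 276.072 g/mol.
0.86 K → 0.4300 mol K2O per formula unit; M(K2O) = 94.195, so K2O mass = 40.504 g.
40.504/276.072 × 100 = 14.67 wt%.

14.67 wt%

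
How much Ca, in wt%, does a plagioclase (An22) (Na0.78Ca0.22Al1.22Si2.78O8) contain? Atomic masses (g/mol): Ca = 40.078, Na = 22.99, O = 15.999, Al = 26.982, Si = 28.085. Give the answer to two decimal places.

3.32 wt%

Formula mass = 0.78*22.99 + 0.22*40.078 + 1.22*26.982 + 2.78*28.085 + 8*15.999 = 265.736 g/mol, of which 8.817 g is Ca.
So Ca makes up 8.817/265.736 = 0.0332 of the mass, i.e. 3.32%.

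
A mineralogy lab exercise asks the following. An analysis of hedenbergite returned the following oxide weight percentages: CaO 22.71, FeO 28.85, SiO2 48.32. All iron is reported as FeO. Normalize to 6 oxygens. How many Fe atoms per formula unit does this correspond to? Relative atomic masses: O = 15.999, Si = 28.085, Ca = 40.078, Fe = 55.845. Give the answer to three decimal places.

0.998 Fe apfu

CaO: 22.71/56.077 = 0.40498 mol → 0.40498 mol Ca, 0.40498 mol O.
FeO: 28.85/71.844 = 0.40156 mol → 0.40156 mol Fe, 0.40156 mol O.
SiO2: 48.32/60.083 = 0.80422 mol → 0.80422 mol Si, 1.60844 mol O.
Total oxygen = 2.41498 mol. Normalization factor = 6/2.41498 = 2.48449.
Fe per 6 O = 0.40156 × 2.48449 = 0.998.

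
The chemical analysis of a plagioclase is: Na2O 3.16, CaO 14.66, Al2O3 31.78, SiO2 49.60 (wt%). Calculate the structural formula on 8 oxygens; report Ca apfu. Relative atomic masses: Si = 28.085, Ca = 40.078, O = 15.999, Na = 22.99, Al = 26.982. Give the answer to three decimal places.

Na2O: 3.16/61.979 = 0.05099 mol → 0.10198 mol Na, 0.05099 mol O.
CaO: 14.66/56.077 = 0.26143 mol → 0.26143 mol Ca, 0.26143 mol O.
Al2O3: 31.78/101.961 = 0.31169 mol → 0.62338 mol Al, 0.93507 mol O.
SiO2: 49.60/60.083 = 0.82552 mol → 0.82552 mol Si, 1.65104 mol O.
Total oxygen = 2.89853 mol. Normalization factor = 8/2.89853 = 2.76002.
Ca per 8 O = 0.26143 × 2.76002 = 0.722.

0.722 Ca apfu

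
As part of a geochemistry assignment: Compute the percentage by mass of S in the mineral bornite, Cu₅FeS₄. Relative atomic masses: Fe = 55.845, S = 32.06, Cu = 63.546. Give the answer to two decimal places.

25.56 weight percent

Formula mass = 5·63.546 + 1·55.845 + 4·32.06 = 501.815 g/mol, of which 128.240 g is S.
So S makes up 128.240/501.815 = 0.2556 of the mass, i.e. 25.56%.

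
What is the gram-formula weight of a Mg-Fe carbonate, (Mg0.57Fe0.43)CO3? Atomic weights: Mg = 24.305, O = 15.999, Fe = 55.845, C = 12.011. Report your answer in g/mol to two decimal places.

M = 0.57*24.305 + 0.43*55.845 + 1*12.011 + 3*15.999

97.88 g/mol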